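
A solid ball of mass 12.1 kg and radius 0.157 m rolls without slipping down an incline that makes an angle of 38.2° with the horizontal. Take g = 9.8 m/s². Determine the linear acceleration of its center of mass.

Translation along the incline: Mg sinθ − f = Ma.
Rotation about the center: fR = Iα with I = (2/5)MR². No-slip gives a = αR, so f = (I/R²)a = (2/5)M a.
Substituting: Mg sinθ = (1 + 0.4000)Ma, so a = g sinθ/(1 + 0.4000) = (9.8) sin 38.2° / 1.400 = 4.329 m/s².

a ≈ 4.33 m/s²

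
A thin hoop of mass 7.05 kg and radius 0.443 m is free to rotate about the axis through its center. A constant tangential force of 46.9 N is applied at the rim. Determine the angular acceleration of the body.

α ≈ 15.0 rad/s²

I = MR² = (7.05)(0.443)² = 1.384 kg·m².
τ = F R = (46.9)(0.443) = 20.78 N·m.
From τ = Iα: α = 20.78/1.384 = 15.02 rad/s².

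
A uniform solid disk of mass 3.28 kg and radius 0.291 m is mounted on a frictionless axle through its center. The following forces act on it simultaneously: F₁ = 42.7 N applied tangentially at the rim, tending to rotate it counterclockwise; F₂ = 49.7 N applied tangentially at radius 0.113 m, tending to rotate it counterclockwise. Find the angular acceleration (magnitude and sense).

I = ½MR² = (1/2)(3.28)(0.291)² = 0.1389 kg·m².
Taking counterclockwise as positive: τ₁ = +(42.7)(0.291) = +12.43 N·m; τ₂ = +(49.7)(0.113) = +5.616 N·m.
Net torque τ = 18.04 N·m.
α = τ/I = 18.04/0.1389 = 129.9 rad/s².

α ≈ 130 rad/s², counterclockwise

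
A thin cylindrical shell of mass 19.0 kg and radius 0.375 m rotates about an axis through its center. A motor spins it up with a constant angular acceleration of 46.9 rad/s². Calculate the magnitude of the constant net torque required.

I = MR² = (19.0)(0.375)² = 2.672 kg·m².
τ = Iα = (2.672)(46.90) = 125.3 N·m.

τ ≈ 125 N·m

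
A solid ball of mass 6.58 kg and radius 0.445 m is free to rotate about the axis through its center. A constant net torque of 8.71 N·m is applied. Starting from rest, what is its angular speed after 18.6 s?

I = (2/5)MR² = (2/5)(6.58)(0.445)² = 0.5212 kg·m².
α = τ/I = 8.71/0.5212 = 16.71 rad/s².
ω = ω₀ + αt = 0 + (16.71)(18.6) = 310.8 rad/s.

ω ≈ 311 rad/s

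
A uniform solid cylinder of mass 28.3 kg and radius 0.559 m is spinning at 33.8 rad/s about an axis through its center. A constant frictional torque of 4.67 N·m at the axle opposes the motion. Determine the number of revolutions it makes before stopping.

I = ½MR² = (1/2)(28.3)(0.559)² = 4.422 kg·m².
The net torque has magnitude 4.67 N·m, opposing ω.
|α| = τ/I = 4.670/4.422 = 1.056 rad/s² (deceleration).
ω² = ω₀² − 2|α|θ with ω = 0 ⇒ θ = ω₀²/(2|α|) = 540.8 rad = 86.08 rev.

≈ 86.1 revolutions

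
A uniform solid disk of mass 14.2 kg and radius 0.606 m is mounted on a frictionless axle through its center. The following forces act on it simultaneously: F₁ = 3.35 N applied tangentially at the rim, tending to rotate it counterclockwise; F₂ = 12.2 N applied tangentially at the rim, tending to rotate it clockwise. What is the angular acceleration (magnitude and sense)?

α ≈ 2.06 rad/s², clockwise

I = ½MR² = (1/2)(14.2)(0.606)² = 2.607 kg·m².
Taking counterclockwise as positive: τ₁ = +(3.35)(0.606) = +2.030 N·m; τ₂ = −(12.2)(0.606) = −7.393 N·m.
Net torque τ = -5.363 N·m.
α = τ/I = -5.363/2.607 = -2.057 rad/s².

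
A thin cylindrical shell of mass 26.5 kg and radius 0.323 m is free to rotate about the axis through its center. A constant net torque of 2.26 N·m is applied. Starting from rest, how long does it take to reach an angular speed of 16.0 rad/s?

t ≈ 19.6 s

I = MR² = (26.5)(0.323)² = 2.765 kg·m².
α = τ/I = 2.26/2.765 = 0.8174 rad/s².
ω = αt ⇒ t = ω/α = 16.0/0.8174 = 19.57 s.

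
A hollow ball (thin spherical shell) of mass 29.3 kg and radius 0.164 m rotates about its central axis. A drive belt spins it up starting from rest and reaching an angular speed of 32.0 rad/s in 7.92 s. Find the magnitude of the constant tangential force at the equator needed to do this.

F ≈ 12.9 N

I = (2/3)MR² = (2/3)(29.3)(0.164)² = 0.5254 kg·m².
α = Δω/Δt = (32.0 − 0)/7.92 = 4.040 rad/s².
The required torque is τ = Iα = (0.5254)(4.040) = 2.123 N·m.
A tangential force at the equator gives τ = FR, so F = τ/R = 2.123/0.164 = 12.94 N.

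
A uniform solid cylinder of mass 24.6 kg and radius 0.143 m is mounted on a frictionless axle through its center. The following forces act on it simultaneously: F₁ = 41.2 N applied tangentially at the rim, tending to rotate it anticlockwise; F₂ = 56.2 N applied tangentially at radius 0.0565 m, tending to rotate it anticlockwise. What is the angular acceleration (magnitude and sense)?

α ≈ 36.0 rad/s², anticlockwise

I = ½MR² = (1/2)(24.6)(0.143)² = 0.2515 kg·m².
Taking anticlockwise as positive: τ₁ = +(41.2)(0.143) = +5.892 N·m; τ₂ = +(56.2)(0.0565) = +3.175 N·m.
Net torque τ = 9.067 N·m.
α = τ/I = 9.067/0.2515 = 36.05 rad/s².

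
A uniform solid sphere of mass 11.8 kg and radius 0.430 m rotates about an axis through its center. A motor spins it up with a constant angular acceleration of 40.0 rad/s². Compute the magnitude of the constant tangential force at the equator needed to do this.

I = (2/5)MR² = (2/5)(11.8)(0.430)² = 0.8727 kg·m².
The required torque is τ = Iα = (0.8727)(40.00) = 34.91 N·m.
A tangential force at the equator gives τ = FR, so F = τ/R = 34.91/0.430 = 81.18 N.

F ≈ 81.2 N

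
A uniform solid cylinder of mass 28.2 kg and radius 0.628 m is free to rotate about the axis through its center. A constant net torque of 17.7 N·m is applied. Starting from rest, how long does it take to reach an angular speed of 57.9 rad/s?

I = ½MR² = (1/2)(28.2)(0.628)² = 5.561 kg·m².
α = τ/I = 17.7/5.561 = 3.183 rad/s².
ω = αt ⇒ t = ω/α = 57.9/3.183 = 18.19 s.

t ≈ 18.2 s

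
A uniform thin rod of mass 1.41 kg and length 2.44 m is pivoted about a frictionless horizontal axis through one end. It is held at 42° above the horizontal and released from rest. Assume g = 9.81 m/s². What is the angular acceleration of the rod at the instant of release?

α ≈ 4.48 rad/s²

About the pivot, I = (1/3)ML² = (1/3)(1.41)(2.44)² = 2.798 kg·m².
The weight acts at the center, a distance L/2 = 1.220 m from the pivot; τ = Mg(L/2) cos 42° = 12.54 N·m.
α = τ/I = 12.54/2.798 = 4.482 rad/s².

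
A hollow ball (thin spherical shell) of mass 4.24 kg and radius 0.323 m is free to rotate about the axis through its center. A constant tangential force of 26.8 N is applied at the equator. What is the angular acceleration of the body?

I = (2/3)MR² = (2/3)(4.24)(0.323)² = 0.2949 kg·m².
τ = F R = (26.8)(0.323) = 8.656 N·m.
Newton's second law for rotation, τ = Iα, gives α = τ/I = 8.656/0.2949 = 29.35 rad/s².

α ≈ 29.4 rad/s²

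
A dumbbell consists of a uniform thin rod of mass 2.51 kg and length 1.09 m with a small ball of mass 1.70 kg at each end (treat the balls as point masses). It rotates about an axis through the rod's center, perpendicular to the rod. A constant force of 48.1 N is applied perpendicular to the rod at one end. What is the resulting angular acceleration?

α ≈ 20.8 rad/s²

I_rod = (1/12)ML² = (1/12)(2.51)(1.09)² = 0.2485 kg·m².
I_balls = 2·m·(L/2)² = 2(1.70)(0.5450)² = 1.010 kg·m².
Total I = 1.258 kg·m².
τ = F·(L/2) = (48.1)(0.545) = 26.21 N·m.
α = τ/I = 26.21/1.258 = 20.83 rad/s².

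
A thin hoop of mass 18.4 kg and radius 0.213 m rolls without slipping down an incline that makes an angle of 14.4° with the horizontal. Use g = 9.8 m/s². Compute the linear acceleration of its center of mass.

a ≈ 1.22 m/s²

Translation along the incline: Mg sinθ − f = Ma.
Rotation about the center: fR = Iα with I = MR². No-slip gives a = αR, so f = (I/R²)a = M a.
Substituting: Mg sinθ = (1 + 1.000)Ma, so a = g sinθ/(1 + 1.000) = (9.8) sin 14.4° / 2.000 = 1.219 m/s².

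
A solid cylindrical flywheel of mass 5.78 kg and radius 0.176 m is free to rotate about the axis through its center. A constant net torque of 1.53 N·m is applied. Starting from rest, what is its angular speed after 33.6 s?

ω ≈ 574 rad/s

I = ½MR² = (1/2)(5.78)(0.176)² = 0.08952 kg·m².
α = τ/I = 1.53/0.08952 = 17.09 rad/s².
ω = ω₀ + αt = 0 + (17.09)(33.6) = 574.3 rad/s.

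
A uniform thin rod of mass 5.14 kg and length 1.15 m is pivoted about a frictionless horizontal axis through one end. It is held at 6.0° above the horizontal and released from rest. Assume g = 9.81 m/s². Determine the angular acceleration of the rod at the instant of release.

About the pivot, I = (1/3)ML² = (1/3)(5.14)(1.15)² = 2.266 kg·m².
The weight acts at the center, a distance L/2 = 0.5750 m from the pivot; τ = Mg(L/2) cos 6.0° = 28.83 N·m.
α = τ/I = 28.83/2.266 = 12.73 rad/s².

α ≈ 12.7 rad/s²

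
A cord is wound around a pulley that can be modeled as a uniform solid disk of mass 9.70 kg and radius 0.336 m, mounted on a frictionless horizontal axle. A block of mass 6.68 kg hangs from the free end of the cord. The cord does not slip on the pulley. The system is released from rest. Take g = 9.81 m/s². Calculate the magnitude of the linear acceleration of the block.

I = ½MR² = (1/2)(9.70)(0.336)² = 0.5475 kg·m².
Block: mg − T = ma. Pulley: TR = Iα. No-slip: a = αR, so T = (I/R²)a = 4.850·a.
Then mg = (m + 4.850)a, so a = (6.68)(9.81)/(6.68 + 4.850) = 5.684 m/s².

a ≈ 5.68 m/s²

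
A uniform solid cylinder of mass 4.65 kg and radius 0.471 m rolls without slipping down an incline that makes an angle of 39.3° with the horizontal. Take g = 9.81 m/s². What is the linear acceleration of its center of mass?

a ≈ 4.14 m/s²

Translation along the incline: Mg sinθ − f = Ma.
Rotation about the center: fR = Iα with I = ½MR². No-slip gives a = αR, so f = (I/R²)a = (1/2)M a.
Substituting: Mg sinθ = (1 + 0.5000)Ma, so a = g sinθ/(1 + 0.5000) = (9.81) sin 39.3° / 1.500 = 4.142 m/s².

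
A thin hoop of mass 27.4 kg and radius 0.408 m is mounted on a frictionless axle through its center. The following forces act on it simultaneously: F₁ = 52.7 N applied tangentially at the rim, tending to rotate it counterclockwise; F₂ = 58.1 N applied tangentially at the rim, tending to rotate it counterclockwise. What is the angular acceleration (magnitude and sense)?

I = MR² = (27.4)(0.408)² = 4.561 kg·m².
Taking counterclockwise as positive: τ₁ = +(52.7)(0.408) = +21.50 N·m; τ₂ = +(58.1)(0.408) = +23.70 N·m.
Net torque τ = 45.21 N·m.
α = τ/I = 45.21/4.561 = 9.911 rad/s².

α ≈ 9.91 rad/s², counterclockwise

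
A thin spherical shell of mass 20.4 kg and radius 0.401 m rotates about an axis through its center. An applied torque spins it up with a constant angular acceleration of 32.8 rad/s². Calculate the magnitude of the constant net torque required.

I = (2/3)MR² = (2/3)(20.4)(0.401)² = 2.187 kg·m².
τ = Iα = (2.187)(32.80) = 71.73 N·m.

τ ≈ 71.7 N·m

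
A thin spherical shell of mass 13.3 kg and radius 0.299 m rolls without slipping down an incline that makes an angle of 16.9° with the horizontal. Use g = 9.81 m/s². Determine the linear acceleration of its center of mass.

a ≈ 1.71 m/s²

Translation along the incline: Mg sinθ − f = Ma.
Rotation about the center: fR = Iα with I = (2/3)MR². No-slip gives a = αR, so f = (I/R²)a = (2/3)M a.
Substituting: Mg sinθ = (1 + 0.6667)Ma, so a = g sinθ/(1 + 0.6667) = (9.81) sin 16.9° / 1.667 = 1.711 m/s².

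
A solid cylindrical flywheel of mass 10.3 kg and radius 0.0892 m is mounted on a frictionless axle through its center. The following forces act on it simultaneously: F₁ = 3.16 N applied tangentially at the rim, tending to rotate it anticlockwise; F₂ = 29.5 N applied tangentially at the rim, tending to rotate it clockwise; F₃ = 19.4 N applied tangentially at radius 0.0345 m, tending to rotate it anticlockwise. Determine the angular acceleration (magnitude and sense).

α ≈ 41.0 rad/s², clockwise

I = ½MR² = (1/2)(10.3)(0.0892)² = 0.04098 kg·m².
Taking anticlockwise as positive: τ₁ = +(3.16)(0.0892) = +0.2819 N·m; τ₂ = −(29.5)(0.0892) = −2.631 N·m; τ₃ = +(19.4)(0.0345) = +0.6693 N·m.
Net torque τ = -1.680 N·m.
α = τ/I = -1.680/0.04098 = -41.00 rad/s².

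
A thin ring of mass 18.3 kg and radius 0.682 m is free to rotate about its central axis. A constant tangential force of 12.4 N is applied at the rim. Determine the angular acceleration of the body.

I = MR² = (18.3)(0.682)² = 8.512 kg·m².
τ = F R = (12.4)(0.682) = 8.457 N·m.
From τ = Iα: α = 8.457/8.512 = 0.9935 rad/s².

α ≈ 0.994 rad/s²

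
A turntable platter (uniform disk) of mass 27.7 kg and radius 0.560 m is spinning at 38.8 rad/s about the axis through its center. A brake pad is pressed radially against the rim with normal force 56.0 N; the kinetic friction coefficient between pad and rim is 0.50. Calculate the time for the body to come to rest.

I = ½MR² = (1/2)(27.7)(0.560)² = 4.343 kg·m².
Friction force f = μN = (0.50)(56.0) = 28.00 N at the rim; torque magnitude τ = fR = 15.68 N·m, opposing ω.
|α| = τ/I = 15.68/4.343 = 3.610 rad/s² (deceleration).
0 = ω₀ − |α|t ⇒ t = ω₀/|α| = 38.8/3.610 = 10.75 s.

t ≈ 10.7 s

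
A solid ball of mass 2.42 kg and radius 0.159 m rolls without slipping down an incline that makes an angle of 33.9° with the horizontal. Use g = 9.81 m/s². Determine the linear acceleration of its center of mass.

a ≈ 3.91 m/s²

Translation along the incline: Mg sinθ − f = Ma.
Rotation about the center: fR = Iα with I = (2/5)MR². No-slip gives a = αR, so f = (I/R²)a = (2/5)M a.
Substituting: Mg sinθ = (1 + 0.4000)Ma, so a = g sinθ/(1 + 0.4000) = (9.81) sin 33.9° / 1.400 = 3.908 m/s².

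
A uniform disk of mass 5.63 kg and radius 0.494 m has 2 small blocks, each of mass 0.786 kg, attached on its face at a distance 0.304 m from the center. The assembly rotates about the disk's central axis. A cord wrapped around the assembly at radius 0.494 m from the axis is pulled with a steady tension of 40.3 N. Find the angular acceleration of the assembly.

α ≈ 23.9 rad/s²

I_disk = ½MR² = ½(5.63)(0.494)² = 0.6870 kg·m².
I_blocks = 2·m·r² = 2(0.786)(0.304)² = 0.1453 kg·m².
Total I = 0.8322 kg·m².
τ = F r = (40.3)(0.494) = 19.91 N·m.
α = τ/I = 19.91/0.8322 = 23.92 rad/s².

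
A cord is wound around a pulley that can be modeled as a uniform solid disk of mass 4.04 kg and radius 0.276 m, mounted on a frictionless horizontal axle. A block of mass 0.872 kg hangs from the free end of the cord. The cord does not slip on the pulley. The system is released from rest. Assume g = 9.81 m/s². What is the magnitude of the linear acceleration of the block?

I = ½MR² = (1/2)(4.04)(0.276)² = 0.1539 kg·m².
Block: mg − T = ma. Pulley: TR = Iα. No-slip: a = αR, so T = (I/R²)a = 2.020·a.
Then mg = (m + 2.020)a, so a = (0.872)(9.81)/(0.872 + 2.020) = 2.958 m/s².

a ≈ 2.96 m/s²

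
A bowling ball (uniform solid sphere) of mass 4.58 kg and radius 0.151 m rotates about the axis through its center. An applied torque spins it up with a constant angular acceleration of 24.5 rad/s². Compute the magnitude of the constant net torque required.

τ ≈ 1.02 N·m

I = (2/5)MR² = (2/5)(4.58)(0.151)² = 0.04177 kg·m².
τ = Iα = (0.04177)(24.50) = 1.023 N·m.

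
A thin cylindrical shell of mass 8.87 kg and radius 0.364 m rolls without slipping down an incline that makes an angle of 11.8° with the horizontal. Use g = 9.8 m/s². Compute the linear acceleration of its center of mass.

a ≈ 1.00 m/s²

Translation along the incline: Mg sinθ − f = Ma.
Rotation about the center: fR = Iα with I = MR². No-slip gives a = αR, so f = (I/R²)a = M a.
Substituting: Mg sinθ = (1 + 1.000)Ma, so a = g sinθ/(1 + 1.000) = (9.8) sin 11.8° / 2.000 = 1.002 m/s².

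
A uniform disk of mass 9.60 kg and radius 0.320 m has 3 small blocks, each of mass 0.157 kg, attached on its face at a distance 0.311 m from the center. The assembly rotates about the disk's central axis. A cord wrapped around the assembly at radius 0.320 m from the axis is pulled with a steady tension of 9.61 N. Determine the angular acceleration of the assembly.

I_disk = ½MR² = ½(9.60)(0.320)² = 0.4915 kg·m².
I_blocks = 3·m·r² = 3(0.157)(0.311)² = 0.04556 kg·m².
Total I = 0.5371 kg·m².
τ = F r = (9.61)(0.320) = 3.075 N·m.
α = τ/I = 3.075/0.5371 = 5.726 rad/s².

α ≈ 5.73 rad/s²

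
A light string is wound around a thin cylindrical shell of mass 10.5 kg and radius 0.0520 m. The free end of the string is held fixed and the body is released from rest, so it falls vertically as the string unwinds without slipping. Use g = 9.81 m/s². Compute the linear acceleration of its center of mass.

a ≈ 4.91 m/s²

Translation: Mg − T = Ma. Rotation about the center: TR = Iα with I = MR².
With a = αR: T = (I/R²)a = M a, so Mg = (1 + 1.000)Ma.
a = g/(1 + 1.000) = 9.81/2.000 = 4.905 m/s².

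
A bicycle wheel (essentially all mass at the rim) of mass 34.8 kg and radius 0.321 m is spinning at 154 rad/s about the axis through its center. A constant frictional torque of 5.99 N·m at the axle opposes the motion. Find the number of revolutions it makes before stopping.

≈ 1130 revolutions

I = MR² = (34.8)(0.321)² = 3.586 kg·m².
The net torque has magnitude 5.99 N·m, opposing ω.
|α| = τ/I = 5.990/3.586 = 1.670 rad/s² (deceleration).
ω² = ω₀² − 2|α|θ with ω = 0 ⇒ θ = ω₀²/(2|α|) = 7099 rad = 1130 rev.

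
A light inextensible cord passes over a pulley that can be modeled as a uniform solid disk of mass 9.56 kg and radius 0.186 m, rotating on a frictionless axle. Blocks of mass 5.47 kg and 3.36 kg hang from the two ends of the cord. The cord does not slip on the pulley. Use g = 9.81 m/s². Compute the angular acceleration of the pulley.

α ≈ 8.18 rad/s²

I = ½MR² = (1/2)(9.56)(0.186)² = 0.1654 kg·m².
Heavier block: m₁g − T₁ = m₁a. Lighter block: T₂ − m₂g = m₂a.
Pulley: (T₁ − T₂)R = Iα = I(a/R), so T₁ − T₂ = (I/R²)a = (1/2)M_p a = 4.780·a.
Adding the three: (m₁ − m₂)g = (m₁ + m₂ + 4.780)a, so a = (5.47 − 3.36)(9.81)/(5.47 + 3.36 + 4.780) = 1.521 m/s².
α = a/R = 1.521/0.186 = 8.177 rad/s².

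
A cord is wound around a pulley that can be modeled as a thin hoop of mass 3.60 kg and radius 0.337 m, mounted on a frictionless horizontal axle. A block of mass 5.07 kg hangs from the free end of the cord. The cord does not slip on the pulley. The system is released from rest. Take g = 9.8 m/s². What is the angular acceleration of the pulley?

α ≈ 17.0 rad/s²

I = MR² = (3.60)(0.337)² = 0.4088 kg·m².
Block: mg − T = ma. Pulley: TR = Iα. No-slip: a = αR, so T = (I/R²)a = 3.600·a.
Then mg = (m + 3.600)a, so a = (5.07)(9.8)/(5.07 + 3.600) = 5.731 m/s².
α = a/R = 5.731/0.337 = 17.01 rad/s².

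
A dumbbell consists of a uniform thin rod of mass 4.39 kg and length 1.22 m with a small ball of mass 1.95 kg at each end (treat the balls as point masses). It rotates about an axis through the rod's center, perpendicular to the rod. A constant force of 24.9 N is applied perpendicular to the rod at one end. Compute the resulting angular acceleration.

I_rod = (1/12)ML² = (1/12)(4.39)(1.22)² = 0.5445 kg·m².
I_balls = 2·m·(L/2)² = 2(1.95)(0.6100)² = 1.451 kg·m².
Total I = 1.996 kg·m².
τ = F·(L/2) = (24.9)(0.610) = 15.19 N·m.
α = τ/I = 15.19/1.996 = 7.611 rad/s².

α ≈ 7.61 rad/s²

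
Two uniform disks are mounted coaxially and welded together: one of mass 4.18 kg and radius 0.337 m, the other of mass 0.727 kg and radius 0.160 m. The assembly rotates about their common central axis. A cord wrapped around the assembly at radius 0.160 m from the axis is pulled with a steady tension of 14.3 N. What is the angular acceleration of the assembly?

I = ½M₁R₁² + ½M₂R₂² = ½(4.18)(0.337)² + ½(0.727)(0.160)² = 0.2467 kg·m².
τ = F r = (14.3)(0.160) = 2.288 N·m.
α = τ/I = 2.288/0.2467 = 9.276 rad/s².

α ≈ 9.28 rad/s²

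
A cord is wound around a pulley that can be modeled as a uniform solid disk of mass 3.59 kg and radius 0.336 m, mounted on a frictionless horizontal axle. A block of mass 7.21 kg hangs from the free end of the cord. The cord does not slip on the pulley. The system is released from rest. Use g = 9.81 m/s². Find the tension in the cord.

T ≈ 14.1 N

I = ½MR² = (1/2)(3.59)(0.336)² = 0.2026 kg·m².
Block: mg − T = ma. Pulley: TR = Iα. No-slip: a = αR, so T = (I/R²)a = 1.795·a.
Then mg = (m + 1.795)a, so a = (7.21)(9.81)/(7.21 + 1.795) = 7.855 m/s².
T = 1.795·a = 14.10 N.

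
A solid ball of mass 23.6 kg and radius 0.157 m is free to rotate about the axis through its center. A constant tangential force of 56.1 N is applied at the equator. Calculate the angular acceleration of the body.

α ≈ 37.9 rad/s²

I = (2/5)MR² = (2/5)(23.6)(0.157)² = 0.2327 kg·m².
τ = F R = (56.1)(0.157) = 8.808 N·m.
Newton's second law for rotation, τ = Iα, gives α = τ/I = 8.808/0.2327 = 37.85 rad/s².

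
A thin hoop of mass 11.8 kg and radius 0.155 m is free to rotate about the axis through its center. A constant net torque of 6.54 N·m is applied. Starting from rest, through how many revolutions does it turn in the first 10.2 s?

≈ 191 revolutions

I = MR² = (11.8)(0.155)² = 0.2835 kg·m².
α = τ/I = 6.54/0.2835 = 23.07 rad/s².
θ = ½αt² = ½(23.07)(10.2)² = 1200 rad.
Revolutions = θ/(2π) = 191.0.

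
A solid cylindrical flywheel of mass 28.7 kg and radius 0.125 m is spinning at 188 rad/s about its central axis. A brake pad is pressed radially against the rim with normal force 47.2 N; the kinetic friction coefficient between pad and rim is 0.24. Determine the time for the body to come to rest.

t ≈ 29.8 s

I = ½MR² = (1/2)(28.7)(0.125)² = 0.2242 kg·m².
Friction force f = μN = (0.24)(47.2) = 11.33 N at the rim; torque magnitude τ = fR = 1.416 N·m, opposing ω.
|α| = τ/I = 1.416/0.2242 = 6.315 rad/s² (deceleration).
0 = ω₀ − |α|t ⇒ t = ω₀/|α| = 188/6.315 = 29.77 s.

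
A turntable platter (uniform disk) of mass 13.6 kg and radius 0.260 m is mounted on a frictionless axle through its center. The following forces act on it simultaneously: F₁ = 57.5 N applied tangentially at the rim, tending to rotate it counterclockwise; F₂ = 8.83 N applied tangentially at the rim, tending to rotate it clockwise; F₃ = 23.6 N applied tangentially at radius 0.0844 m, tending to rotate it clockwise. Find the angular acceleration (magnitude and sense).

I = ½MR² = (1/2)(13.6)(0.260)² = 0.4597 kg·m².
Taking counterclockwise as positive: τ₁ = +(57.5)(0.260) = +14.95 N·m; τ₂ = −(8.83)(0.260) = −2.296 N·m; τ₃ = −(23.6)(0.0844) = −1.992 N·m.
Net torque τ = 10.66 N·m.
α = τ/I = 10.66/0.4597 = 23.20 rad/s².

α ≈ 23.2 rad/s², counterclockwise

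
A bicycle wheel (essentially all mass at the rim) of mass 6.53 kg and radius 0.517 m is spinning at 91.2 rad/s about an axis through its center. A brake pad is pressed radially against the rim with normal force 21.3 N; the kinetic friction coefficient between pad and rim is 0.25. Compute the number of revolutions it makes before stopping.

I = MR² = (6.53)(0.517)² = 1.745 kg·m².
Friction force f = μN = (0.25)(21.3) = 5.325 N at the rim; torque magnitude τ = fR = 2.753 N·m, opposing ω.
|α| = τ/I = 2.753/1.745 = 1.577 rad/s² (deceleration).
ω² = ω₀² − 2|α|θ with ω = 0 ⇒ θ = ω₀²/(2|α|) = 2637 rad = 419.6 rev.

≈ 420 revolutions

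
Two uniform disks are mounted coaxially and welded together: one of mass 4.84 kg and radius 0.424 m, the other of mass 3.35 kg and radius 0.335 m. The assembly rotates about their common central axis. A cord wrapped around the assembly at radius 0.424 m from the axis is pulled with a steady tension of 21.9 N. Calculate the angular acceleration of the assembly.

I = ½M₁R₁² + ½M₂R₂² = ½(4.84)(0.424)² + ½(3.35)(0.335)² = 0.6230 kg·m².
τ = F r = (21.9)(0.424) = 9.286 N·m.
α = τ/I = 9.286/0.6230 = 14.90 rad/s².

α ≈ 14.9 rad/s²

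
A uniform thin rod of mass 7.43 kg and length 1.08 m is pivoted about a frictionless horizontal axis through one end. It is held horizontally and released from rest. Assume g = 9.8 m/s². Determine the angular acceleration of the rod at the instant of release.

About the pivot, I = (1/3)ML² = (1/3)(7.43)(1.08)² = 2.889 kg·m².
The weight acts at the center, a distance L/2 = 0.5400 m from the pivot; τ = Mg(L/2) = 39.32 N·m.
α = τ/I = 39.32/2.889 = 13.61 rad/s².

α ≈ 13.6 rad/s²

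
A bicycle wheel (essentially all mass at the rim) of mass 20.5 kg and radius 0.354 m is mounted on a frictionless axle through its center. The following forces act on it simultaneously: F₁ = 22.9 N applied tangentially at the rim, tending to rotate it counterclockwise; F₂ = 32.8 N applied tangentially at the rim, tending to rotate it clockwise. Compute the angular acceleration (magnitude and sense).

α ≈ 1.36 rad/s², clockwise

I = MR² = (20.5)(0.354)² = 2.569 kg·m².
Taking counterclockwise as positive: τ₁ = +(22.9)(0.354) = +8.107 N·m; τ₂ = −(32.8)(0.354) = −11.61 N·m.
Net torque τ = -3.505 N·m.
α = τ/I = -3.505/2.569 = -1.364 rad/s².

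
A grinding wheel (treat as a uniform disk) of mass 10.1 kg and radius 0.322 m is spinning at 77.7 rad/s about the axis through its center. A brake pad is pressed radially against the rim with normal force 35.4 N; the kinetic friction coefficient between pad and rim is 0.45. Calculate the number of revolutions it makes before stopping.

I = ½MR² = (1/2)(10.1)(0.322)² = 0.5236 kg·m².
Friction force f = μN = (0.45)(35.4) = 15.93 N at the rim; torque magnitude τ = fR = 5.129 N·m, opposing ω.
|α| = τ/I = 5.129/0.5236 = 9.796 rad/s² (deceleration).
ω² = ω₀² − 2|α|θ with ω = 0 ⇒ θ = ω₀²/(2|α|) = 308.1 rad = 49.04 rev.

≈ 49.0 revolutions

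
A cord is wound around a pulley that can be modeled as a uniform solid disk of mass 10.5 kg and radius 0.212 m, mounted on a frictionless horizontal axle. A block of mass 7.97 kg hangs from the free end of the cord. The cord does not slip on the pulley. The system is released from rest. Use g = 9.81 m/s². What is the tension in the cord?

T ≈ 31.0 N

I = ½MR² = (1/2)(10.5)(0.212)² = 0.2360 kg·m².
Block: mg − T = ma. Pulley: TR = Iα. No-slip: a = αR, so T = (I/R²)a = 5.250·a.
Then mg = (m + 5.250)a, so a = (7.97)(9.81)/(7.97 + 5.250) = 5.914 m/s².
T = 5.250·a = 31.05 N.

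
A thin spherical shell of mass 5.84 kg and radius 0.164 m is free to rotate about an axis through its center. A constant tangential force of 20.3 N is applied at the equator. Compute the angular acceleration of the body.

I = (2/3)MR² = (2/3)(5.84)(0.164)² = 0.1047 kg·m².
τ = F R = (20.3)(0.164) = 3.329 N·m.
Newton's second law for rotation, τ = Iα, gives α = τ/I = 3.329/0.1047 = 31.79 rad/s².

α ≈ 31.8 rad/s²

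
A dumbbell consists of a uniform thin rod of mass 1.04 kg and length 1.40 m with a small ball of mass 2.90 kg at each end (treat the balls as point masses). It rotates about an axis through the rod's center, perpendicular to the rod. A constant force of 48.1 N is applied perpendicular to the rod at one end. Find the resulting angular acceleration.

I_rod = (1/12)ML² = (1/12)(1.04)(1.40)² = 0.1699 kg·m².
I_balls = 2·m·(L/2)² = 2(2.90)(0.7000)² = 2.842 kg·m².
Total I = 3.012 kg·m².
τ = F·(L/2) = (48.1)(0.700) = 33.67 N·m.
α = τ/I = 33.67/3.012 = 11.18 rad/s².

α ≈ 11.2 rad/s²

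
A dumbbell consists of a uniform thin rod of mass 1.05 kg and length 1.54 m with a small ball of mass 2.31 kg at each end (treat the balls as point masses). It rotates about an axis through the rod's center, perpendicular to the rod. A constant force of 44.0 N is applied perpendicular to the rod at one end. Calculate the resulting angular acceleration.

I_rod = (1/12)ML² = (1/12)(1.05)(1.54)² = 0.2075 kg·m².
I_balls = 2·m·(L/2)² = 2(2.31)(0.7700)² = 2.739 kg·m².
Total I = 2.947 kg·m².
τ = F·(L/2) = (44.0)(0.770) = 33.88 N·m.
α = τ/I = 33.88/2.947 = 11.50 rad/s².

α ≈ 11.5 rad/s²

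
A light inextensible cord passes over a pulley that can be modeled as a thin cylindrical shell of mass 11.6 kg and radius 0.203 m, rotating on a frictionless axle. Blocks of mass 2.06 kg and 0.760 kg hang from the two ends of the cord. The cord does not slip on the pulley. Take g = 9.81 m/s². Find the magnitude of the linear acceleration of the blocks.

I = MR² = (11.6)(0.203)² = 0.4780 kg·m².
Heavier block: m₁g − T₁ = m₁a. Lighter block: T₂ − m₂g = m₂a.
Pulley: (T₁ − T₂)R = Iα = I(a/R), so T₁ − T₂ = (I/R²)a = 1·M_p a = 11.60·a.
Adding the three: (m₁ − m₂)g = (m₁ + m₂ + 11.60)a, so a = (2.06 − 0.760)(9.81)/(2.06 + 0.760 + 11.60) = 0.8844 m/s².

a ≈ 0.884 m/s²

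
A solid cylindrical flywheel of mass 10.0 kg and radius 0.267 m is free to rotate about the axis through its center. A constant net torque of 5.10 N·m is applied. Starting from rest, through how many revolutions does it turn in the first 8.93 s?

I = ½MR² = (1/2)(10.0)(0.267)² = 0.3564 kg·m².
α = τ/I = 5.10/0.3564 = 14.31 rad/s².
θ = ½αt² = ½(14.31)(8.93)² = 570.5 rad.
Revolutions = θ/(2π) = 90.80.

≈ 90.8 revolutions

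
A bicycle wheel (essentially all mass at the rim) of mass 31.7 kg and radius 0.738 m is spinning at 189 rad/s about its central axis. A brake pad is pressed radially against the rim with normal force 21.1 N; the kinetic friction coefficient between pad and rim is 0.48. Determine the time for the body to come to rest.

t ≈ 437 s

I = MR² = (31.7)(0.738)² = 17.27 kg·m².
Friction force f = μN = (0.48)(21.1) = 10.13 N at the rim; torque magnitude τ = fR = 7.474 N·m, opposing ω.
|α| = τ/I = 7.474/17.27 = 0.4329 rad/s² (deceleration).
0 = ω₀ − |α|t ⇒ t = ω₀/|α| = 189/0.4329 = 436.6 s.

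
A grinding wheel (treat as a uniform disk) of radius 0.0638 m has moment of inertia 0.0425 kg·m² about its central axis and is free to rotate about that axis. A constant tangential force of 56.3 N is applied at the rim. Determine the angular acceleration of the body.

τ = F R = (56.3)(0.0638) = 3.592 N·m.
Newton's second law for rotation, τ = Iα, gives α = τ/I = 3.592/0.04250 = 84.52 rad/s².

α ≈ 84.5 rad/s²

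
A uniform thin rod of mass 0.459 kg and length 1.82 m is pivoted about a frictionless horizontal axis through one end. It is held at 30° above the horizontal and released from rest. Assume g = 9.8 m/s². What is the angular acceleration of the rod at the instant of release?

α ≈ 6.99 rad/s²

About the pivot, I = (1/3)ML² = (1/3)(0.459)(1.82)² = 0.5068 kg·m².
The weight acts at the center, a distance L/2 = 0.9100 m from the pivot; τ = Mg(L/2) cos 30° = 3.545 N·m.
α = τ/I = 3.545/0.5068 = 6.995 rad/s².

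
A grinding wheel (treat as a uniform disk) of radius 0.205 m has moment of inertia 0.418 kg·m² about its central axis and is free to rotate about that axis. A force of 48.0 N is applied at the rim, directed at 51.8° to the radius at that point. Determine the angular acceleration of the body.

Only the tangential component produces torque: τ = F R sinθ = (48.0)(0.205) sin 51.8° = 7.733 N·m.
Newton's second law for rotation, τ = Iα, gives α = τ/I = 7.733/0.4180 = 18.50 rad/s².

α ≈ 18.5 rad/s²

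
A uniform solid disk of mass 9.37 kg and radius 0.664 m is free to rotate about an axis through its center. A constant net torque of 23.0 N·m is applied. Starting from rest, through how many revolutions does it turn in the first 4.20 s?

I = ½MR² = (1/2)(9.37)(0.664)² = 2.066 kg·m².
α = τ/I = 23.0/2.066 = 11.13 rad/s².
θ = ½αt² = ½(11.13)(4.20)² = 98.21 rad.
Revolutions = θ/(2π) = 15.63.

≈ 15.6 revolutions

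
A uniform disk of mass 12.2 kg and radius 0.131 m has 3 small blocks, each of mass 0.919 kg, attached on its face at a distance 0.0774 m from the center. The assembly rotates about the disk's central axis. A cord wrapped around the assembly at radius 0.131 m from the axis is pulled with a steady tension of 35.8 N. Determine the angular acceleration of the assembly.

α ≈ 38.7 rad/s²

I_disk = ½MR² = ½(12.2)(0.131)² = 0.1047 kg·m².
I_blocks = 3·m·r² = 3(0.919)(0.0774)² = 0.01652 kg·m².
Total I = 0.1212 kg·m².
τ = F r = (35.8)(0.131) = 4.690 N·m.
α = τ/I = 4.690/0.1212 = 38.70 rad/s².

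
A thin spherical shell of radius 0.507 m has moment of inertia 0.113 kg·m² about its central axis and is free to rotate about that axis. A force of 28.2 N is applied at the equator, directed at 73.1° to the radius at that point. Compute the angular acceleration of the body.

Only the tangential component produces torque: τ = F R sinθ = (28.2)(0.507) sin 73.1° = 13.68 N·m.
From τ = Iα: α = 13.68/0.1130 = 121.1 rad/s².

α ≈ 121 rad/s²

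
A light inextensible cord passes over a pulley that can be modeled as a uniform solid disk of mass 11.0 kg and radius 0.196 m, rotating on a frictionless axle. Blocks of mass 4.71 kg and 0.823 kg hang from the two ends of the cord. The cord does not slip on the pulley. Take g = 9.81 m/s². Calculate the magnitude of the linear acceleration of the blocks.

a ≈ 3.46 m/s²

I = ½MR² = (1/2)(11.0)(0.196)² = 0.2113 kg·m².
Heavier block: m₁g − T₁ = m₁a. Lighter block: T₂ − m₂g = m₂a.
Pulley: (T₁ − T₂)R = Iα = I(a/R), so T₁ − T₂ = (I/R²)a = (1/2)M_p a = 5.500·a.
Adding the three: (m₁ − m₂)g = (m₁ + m₂ + 5.500)a, so a = (4.71 − 0.823)(9.81)/(4.71 + 0.823 + 5.500) = 3.456 m/s².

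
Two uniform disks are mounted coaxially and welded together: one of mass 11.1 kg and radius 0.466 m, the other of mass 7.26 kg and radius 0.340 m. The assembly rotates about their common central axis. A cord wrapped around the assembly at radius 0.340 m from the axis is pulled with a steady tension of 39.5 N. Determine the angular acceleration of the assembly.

I = ½M₁R₁² + ½M₂R₂² = ½(11.1)(0.466)² + ½(7.26)(0.340)² = 1.625 kg·m².
τ = F r = (39.5)(0.340) = 13.43 N·m.
α = τ/I = 13.43/1.625 = 8.265 rad/s².

α ≈ 8.27 rad/s²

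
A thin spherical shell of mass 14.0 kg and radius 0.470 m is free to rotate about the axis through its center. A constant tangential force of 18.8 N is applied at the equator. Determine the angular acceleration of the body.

α ≈ 4.29 rad/s²

I = (2/3)MR² = (2/3)(14.0)(0.470)² = 2.062 kg·m².
τ = F R = (18.8)(0.470) = 8.836 N·m.
From τ = Iα: α = 8.836/2.062 = 4.286 rad/s².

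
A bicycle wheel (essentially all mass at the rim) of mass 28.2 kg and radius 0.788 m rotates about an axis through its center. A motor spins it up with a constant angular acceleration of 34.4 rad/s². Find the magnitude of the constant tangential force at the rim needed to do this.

I = MR² = (28.2)(0.788)² = 17.51 kg·m².
The required torque is τ = Iα = (17.51)(34.40) = 602.4 N·m.
A tangential force at the rim gives τ = FR, so F = τ/R = 602.4/0.788 = 764.4 N.

F ≈ 764 N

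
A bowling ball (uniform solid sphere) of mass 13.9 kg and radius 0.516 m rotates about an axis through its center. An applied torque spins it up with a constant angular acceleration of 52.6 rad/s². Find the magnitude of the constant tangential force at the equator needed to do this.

I = (2/5)MR² = (2/5)(13.9)(0.516)² = 1.480 kg·m².
The required torque is τ = Iα = (1.480)(52.60) = 77.87 N·m.
A tangential force at the equator gives τ = FR, so F = τ/R = 77.87/0.516 = 150.9 N.

F ≈ 151 N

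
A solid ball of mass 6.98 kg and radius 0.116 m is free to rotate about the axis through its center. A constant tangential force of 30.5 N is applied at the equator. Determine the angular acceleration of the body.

I = (2/5)MR² = (2/5)(6.98)(0.116)² = 0.03757 kg·m².
τ = F R = (30.5)(0.116) = 3.538 N·m.
Newton's second law for rotation, τ = Iα, gives α = τ/I = 3.538/0.03757 = 94.17 rad/s².

α ≈ 94.2 rad/s²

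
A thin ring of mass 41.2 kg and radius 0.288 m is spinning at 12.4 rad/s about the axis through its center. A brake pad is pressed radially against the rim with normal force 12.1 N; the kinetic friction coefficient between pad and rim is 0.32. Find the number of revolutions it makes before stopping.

I = MR² = (41.2)(0.288)² = 3.417 kg·m².
Friction force f = μN = (0.32)(12.1) = 3.872 N at the rim; torque magnitude τ = fR = 1.115 N·m, opposing ω.
|α| = τ/I = 1.115/3.417 = 0.3263 rad/s² (deceleration).
ω² = ω₀² − 2|α|θ with ω = 0 ⇒ θ = ω₀²/(2|α|) = 235.6 rad = 37.50 rev.

≈ 37.5 revolutions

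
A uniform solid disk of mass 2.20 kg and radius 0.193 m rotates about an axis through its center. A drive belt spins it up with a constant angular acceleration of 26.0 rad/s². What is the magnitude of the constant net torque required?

I = ½MR² = (1/2)(2.20)(0.193)² = 0.04097 kg·m².
τ = Iα = (0.04097)(26.00) = 1.065 N·m.

τ ≈ 1.07 N·m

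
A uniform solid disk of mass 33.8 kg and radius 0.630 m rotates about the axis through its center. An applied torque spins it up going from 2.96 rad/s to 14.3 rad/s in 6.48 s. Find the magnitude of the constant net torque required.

I = ½MR² = (1/2)(33.8)(0.630)² = 6.708 kg·m².
α = Δω/Δt = (14.3 − 2.96)/6.48 = 1.750 rad/s².
τ = Iα = (6.708)(1.750) = 11.74 N·m.

τ ≈ 11.7 N·m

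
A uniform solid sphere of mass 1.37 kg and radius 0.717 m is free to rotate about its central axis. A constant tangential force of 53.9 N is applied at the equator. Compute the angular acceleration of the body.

I = (2/5)MR² = (2/5)(1.37)(0.717)² = 0.2817 kg·m².
τ = F R = (53.9)(0.717) = 38.65 N·m.
Newton's second law for rotation, τ = Iα, gives α = τ/I = 38.65/0.2817 = 137.2 rad/s².

α ≈ 137 rad/s²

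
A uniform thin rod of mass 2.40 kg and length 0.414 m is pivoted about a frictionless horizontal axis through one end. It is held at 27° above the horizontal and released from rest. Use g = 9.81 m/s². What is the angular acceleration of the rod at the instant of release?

About the pivot, I = (1/3)ML² = (1/3)(2.40)(0.414)² = 0.1371 kg·m².
The weight acts at the center, a distance L/2 = 0.2070 m from the pivot; τ = Mg(L/2) cos 27° = 4.342 N·m.
α = τ/I = 4.342/0.1371 = 31.67 rad/s².

α ≈ 31.7 rad/s²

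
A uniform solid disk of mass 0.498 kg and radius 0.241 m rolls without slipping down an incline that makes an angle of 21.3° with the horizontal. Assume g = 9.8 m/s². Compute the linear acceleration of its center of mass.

a ≈ 2.37 m/s²

Translation along the incline: Mg sinθ − f = Ma.
Rotation about the center: fR = Iα with I = ½MR². No-slip gives a = αR, so f = (I/R²)a = (1/2)M a.
Substituting: Mg sinθ = (1 + 0.5000)Ma, so a = g sinθ/(1 + 0.5000) = (9.8) sin 21.3° / 1.500 = 2.373 m/s².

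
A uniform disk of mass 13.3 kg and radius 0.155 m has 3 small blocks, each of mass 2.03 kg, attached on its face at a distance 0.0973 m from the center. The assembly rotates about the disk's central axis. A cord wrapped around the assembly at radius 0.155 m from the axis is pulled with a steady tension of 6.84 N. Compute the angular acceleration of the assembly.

α ≈ 4.88 rad/s²

I_disk = ½MR² = ½(13.3)(0.155)² = 0.1598 kg·m².
I_blocks = 3·m·r² = 3(2.03)(0.0973)² = 0.05766 kg·m².
Total I = 0.2174 kg·m².
τ = F r = (6.84)(0.155) = 1.060 N·m.
α = τ/I = 1.060/0.2174 = 4.876 rad/s².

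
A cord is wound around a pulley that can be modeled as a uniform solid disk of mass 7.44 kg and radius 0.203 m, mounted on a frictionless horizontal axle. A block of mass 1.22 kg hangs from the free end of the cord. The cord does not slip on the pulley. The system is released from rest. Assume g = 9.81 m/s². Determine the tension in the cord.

T ≈ 9.01 N

I = ½MR² = (1/2)(7.44)(0.203)² = 0.1533 kg·m².
Block: mg − T = ma. Pulley: TR = Iα. No-slip: a = αR, so T = (I/R²)a = 3.720·a.
Then mg = (m + 3.720)a, so a = (1.22)(9.81)/(1.22 + 3.720) = 2.423 m/s².
T = 3.720·a = 9.012 N.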